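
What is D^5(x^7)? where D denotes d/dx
2520 x^{2}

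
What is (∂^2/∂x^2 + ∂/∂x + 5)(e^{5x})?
35 e^{5 x}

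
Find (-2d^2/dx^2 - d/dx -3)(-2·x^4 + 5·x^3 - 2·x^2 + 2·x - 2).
6 x^{4} - 7 x^{3} + 39 x^{2} - 62 x + 12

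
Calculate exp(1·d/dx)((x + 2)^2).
x^{2} + 6 x + 9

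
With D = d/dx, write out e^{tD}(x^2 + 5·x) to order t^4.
t^{2} + t \left(2 x + 5\right) + x^{2} + 5 x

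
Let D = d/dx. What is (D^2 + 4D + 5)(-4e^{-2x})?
- 4 e^{- 2 x}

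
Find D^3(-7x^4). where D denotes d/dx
- 168 x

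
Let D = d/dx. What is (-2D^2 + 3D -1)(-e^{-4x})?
45 e^{- 4 x}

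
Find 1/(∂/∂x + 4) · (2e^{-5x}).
- 2 e^{- 5 x}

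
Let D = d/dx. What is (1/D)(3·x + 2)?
\frac{3 x^{2}}{2} + 2 x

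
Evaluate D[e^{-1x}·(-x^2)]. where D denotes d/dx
x \left(x - 2\right) e^{- x}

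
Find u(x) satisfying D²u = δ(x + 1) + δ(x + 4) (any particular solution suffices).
\frac{|x + 1|}{2} + \frac{|x + 4|}{2}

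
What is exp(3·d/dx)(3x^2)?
3 x^{2} + 18 x + 27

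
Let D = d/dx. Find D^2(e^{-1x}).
e^{- x}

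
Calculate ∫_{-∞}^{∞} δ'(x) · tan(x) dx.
-1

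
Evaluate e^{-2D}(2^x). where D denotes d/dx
2^{x - 2}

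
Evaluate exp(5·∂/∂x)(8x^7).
8 x^{7} + 280 x^{6} + 4200 x^{5} + 35000 x^{4} + 175000 x^{3} + 525000 x^{2} + 875000 x + 625000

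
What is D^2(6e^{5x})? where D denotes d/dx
150 e^{5 x}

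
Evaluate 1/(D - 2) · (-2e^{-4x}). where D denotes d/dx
\frac{e^{- 4 x}}{3}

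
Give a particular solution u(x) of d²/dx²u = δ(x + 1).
\frac{|x + 1|}{2}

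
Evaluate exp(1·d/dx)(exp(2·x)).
e^{2 x + 2}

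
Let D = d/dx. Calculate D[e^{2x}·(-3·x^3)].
x^{2} \left(- 6 x - 9\right) e^{2 x}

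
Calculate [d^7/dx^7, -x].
-7\frac{d^{6}}{dx^{6}}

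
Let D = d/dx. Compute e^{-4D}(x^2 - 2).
x^{2} - 8 x + 14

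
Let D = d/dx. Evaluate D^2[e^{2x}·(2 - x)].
4 \left(1 - x\right) e^{2 x}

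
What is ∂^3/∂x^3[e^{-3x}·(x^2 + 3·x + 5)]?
9 \left(- 3 x^{2} - 3 x - 8\right) e^{- 3 x}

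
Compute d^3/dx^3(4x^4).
96 x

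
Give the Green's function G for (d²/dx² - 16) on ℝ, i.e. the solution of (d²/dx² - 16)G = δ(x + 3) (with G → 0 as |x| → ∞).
-\frac{e^{-4|x + 3|}}{8}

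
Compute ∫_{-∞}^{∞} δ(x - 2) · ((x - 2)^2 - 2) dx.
-2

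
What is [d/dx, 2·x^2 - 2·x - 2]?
4 x - 2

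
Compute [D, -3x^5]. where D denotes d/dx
- 15 x^{4}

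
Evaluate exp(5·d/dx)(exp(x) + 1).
e^{x + 5} + 1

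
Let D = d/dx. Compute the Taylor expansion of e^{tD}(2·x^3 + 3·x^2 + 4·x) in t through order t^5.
2 t^{3} + t^{2} \left(6 x + 3\right) + 2 t \left(3 x^{2} + 3 x + 2\right) + 2 x^{3} + 3 x^{2} + 4 x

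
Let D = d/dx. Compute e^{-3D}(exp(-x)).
e^{3 - x}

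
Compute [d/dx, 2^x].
2^{x} \log{\left(2 \right)}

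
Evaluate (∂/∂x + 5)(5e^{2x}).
35 e^{2 x}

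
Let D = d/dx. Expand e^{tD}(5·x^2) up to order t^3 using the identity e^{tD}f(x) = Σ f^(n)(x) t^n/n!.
5 t^{2} + 10 t x + 5 x^{2}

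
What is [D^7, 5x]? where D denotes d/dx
35D^{6}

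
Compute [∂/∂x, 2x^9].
18 x^{8}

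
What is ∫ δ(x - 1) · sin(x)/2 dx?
\frac{\sin{\left(1 \right)}}{2}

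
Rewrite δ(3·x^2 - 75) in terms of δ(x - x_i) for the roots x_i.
\frac{\delta(x - 5) + \delta(x + 5)}{30}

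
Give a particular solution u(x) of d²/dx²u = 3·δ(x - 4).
\frac{3|x - 4|}{2}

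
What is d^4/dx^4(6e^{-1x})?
6 e^{- x}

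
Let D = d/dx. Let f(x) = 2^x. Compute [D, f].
2^{x} \log{\left(2 \right)}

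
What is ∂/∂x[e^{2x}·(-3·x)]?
\left(- 6 x - 3\right) e^{2 x}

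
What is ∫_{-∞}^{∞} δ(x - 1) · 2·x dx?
2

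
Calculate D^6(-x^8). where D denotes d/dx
- 20160 x^{2}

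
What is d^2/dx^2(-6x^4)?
- 72 x^{2}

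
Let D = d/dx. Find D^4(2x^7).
1680 x^{3}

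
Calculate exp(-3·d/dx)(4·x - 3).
4 x - 15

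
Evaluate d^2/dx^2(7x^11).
770 x^{9}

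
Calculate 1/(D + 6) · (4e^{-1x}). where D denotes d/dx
\frac{4 e^{- x}}{5}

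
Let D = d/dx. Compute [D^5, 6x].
30D^{4}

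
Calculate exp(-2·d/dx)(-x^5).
- x^{5} + 10 x^{4} - 40 x^{3} + 80 x^{2} - 80 x + 32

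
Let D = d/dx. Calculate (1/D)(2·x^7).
\frac{x^{8}}{4}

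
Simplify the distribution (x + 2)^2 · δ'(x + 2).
0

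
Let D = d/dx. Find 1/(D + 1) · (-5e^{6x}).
- \frac{5 e^{6 x}}{7}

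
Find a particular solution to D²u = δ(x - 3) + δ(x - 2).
\frac{|x - 3|}{2} + \frac{|x - 2|}{2}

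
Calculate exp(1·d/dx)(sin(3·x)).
\sin{\left(3 x + 3 \right)}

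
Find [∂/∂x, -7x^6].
- 42 x^{5}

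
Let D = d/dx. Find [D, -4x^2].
- 8 x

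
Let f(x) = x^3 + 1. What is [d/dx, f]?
3 x^{2}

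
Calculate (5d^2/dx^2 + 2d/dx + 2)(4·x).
8 x + 8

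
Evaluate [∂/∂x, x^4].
4 x^{3}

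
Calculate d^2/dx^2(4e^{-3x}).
36 e^{- 3 x}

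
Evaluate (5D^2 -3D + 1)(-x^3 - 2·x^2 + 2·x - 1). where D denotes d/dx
- x^{3} + 7 x^{2} - 16 x - 27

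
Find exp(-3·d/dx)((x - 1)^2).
x^{2} - 8 x + 16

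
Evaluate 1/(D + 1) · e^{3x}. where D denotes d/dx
\frac{e^{3 x}}{4}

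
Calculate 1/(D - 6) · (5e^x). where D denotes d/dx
- e^{x}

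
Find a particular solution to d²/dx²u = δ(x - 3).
\frac{|x - 3|}{2}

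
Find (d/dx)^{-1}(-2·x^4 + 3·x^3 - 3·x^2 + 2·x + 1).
- \frac{2 x^{5}}{5} + \frac{3 x^{4}}{4} - x^{3} + x^{2} + x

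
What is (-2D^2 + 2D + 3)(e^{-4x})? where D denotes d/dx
- 37 e^{- 4 x}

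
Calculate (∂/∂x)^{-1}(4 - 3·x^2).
- x^{3} + 4 x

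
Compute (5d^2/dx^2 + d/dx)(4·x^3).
12 x \left(x + 10\right)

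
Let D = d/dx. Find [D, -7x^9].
- 63 x^{8}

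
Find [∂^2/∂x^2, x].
2\frac{d}{dx}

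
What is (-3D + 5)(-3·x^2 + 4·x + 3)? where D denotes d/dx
- 15 x^{2} + 38 x + 3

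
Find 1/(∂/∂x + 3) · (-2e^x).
- \frac{e^{x}}{2}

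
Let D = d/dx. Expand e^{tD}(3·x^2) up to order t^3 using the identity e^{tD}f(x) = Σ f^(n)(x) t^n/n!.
3 t^{2} + 6 t x + 3 x^{2}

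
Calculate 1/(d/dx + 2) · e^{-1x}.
e^{- x}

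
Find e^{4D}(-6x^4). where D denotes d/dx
- 6 x^{4} - 96 x^{3} - 576 x^{2} - 1536 x - 1536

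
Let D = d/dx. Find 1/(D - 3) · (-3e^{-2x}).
\frac{3 e^{- 2 x}}{5}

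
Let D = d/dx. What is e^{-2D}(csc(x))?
\csc{\left(x - 2 \right)}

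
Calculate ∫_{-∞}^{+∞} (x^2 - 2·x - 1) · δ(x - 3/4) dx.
- \frac{31}{16}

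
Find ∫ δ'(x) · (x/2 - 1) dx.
- \frac{1}{2}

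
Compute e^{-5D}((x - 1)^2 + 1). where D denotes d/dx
x^{2} - 12 x + 37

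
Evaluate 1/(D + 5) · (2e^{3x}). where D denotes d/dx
\frac{e^{3 x}}{4}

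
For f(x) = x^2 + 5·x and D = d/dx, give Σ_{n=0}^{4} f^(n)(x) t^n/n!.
t^{2} + t \left(2 x + 5\right) + x^{2} + 5 x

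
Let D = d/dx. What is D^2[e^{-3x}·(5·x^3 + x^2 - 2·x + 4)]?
\left(45 x^{3} - 81 x^{2} + 50\right) e^{- 3 x}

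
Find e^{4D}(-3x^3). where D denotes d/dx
- 3 x^{3} - 36 x^{2} - 144 x - 192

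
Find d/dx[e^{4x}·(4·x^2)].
8 x \left(2 x + 1\right) e^{4 x}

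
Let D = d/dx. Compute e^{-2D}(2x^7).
2 x^{7} - 28 x^{6} + 168 x^{5} - 560 x^{4} + 1120 x^{3} - 1344 x^{2} + 896 x - 256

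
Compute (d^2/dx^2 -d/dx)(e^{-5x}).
30 e^{- 5 x}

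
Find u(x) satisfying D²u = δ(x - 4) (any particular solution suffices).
\frac{|x - 4|}{2}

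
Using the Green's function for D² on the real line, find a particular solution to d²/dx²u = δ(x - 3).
\frac{|x - 3|}{2}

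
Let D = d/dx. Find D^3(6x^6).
720 x^{3}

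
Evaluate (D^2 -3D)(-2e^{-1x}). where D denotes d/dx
- 8 e^{- x}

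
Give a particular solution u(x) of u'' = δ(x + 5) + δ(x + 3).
\frac{|x + 5|}{2} + \frac{|x + 3|}{2}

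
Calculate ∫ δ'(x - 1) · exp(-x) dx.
e^{-1}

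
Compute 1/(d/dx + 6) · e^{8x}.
\frac{e^{8 x}}{14}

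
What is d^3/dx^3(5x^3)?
30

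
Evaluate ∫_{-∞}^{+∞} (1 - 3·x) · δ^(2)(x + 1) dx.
0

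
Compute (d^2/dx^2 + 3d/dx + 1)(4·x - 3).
4 x + 9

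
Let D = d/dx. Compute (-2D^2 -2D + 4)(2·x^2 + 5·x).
8 x^{2} + 12 x - 18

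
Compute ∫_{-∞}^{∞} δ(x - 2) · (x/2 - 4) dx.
-3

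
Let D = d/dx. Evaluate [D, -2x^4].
- 8 x^{3}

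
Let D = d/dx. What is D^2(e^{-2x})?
4 e^{- 2 x}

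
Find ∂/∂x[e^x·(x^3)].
x^{2} \left(x + 3\right) e^{x}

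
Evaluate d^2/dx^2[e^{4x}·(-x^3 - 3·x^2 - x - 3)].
\left(- 16 x^{3} - 72 x^{2} - 70 x - 62\right) e^{4 x}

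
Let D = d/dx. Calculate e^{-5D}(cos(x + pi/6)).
\cos{\left(x - 5 + \frac{\pi}{6} \right)}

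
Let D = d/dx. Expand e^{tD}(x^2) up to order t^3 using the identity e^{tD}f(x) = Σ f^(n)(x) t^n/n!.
t^{2} + 2 t x + x^{2}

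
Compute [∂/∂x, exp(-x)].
- e^{- x}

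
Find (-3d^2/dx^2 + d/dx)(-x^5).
5 x^{3} \left(12 - x\right)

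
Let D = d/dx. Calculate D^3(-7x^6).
- 840 x^{3}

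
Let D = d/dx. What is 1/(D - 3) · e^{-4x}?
- \frac{e^{- 4 x}}{7}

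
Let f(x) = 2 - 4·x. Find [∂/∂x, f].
-4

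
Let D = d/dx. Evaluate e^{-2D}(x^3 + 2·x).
x^{3} - 6 x^{2} + 14 x - 12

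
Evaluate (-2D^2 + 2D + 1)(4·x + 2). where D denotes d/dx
4 x + 10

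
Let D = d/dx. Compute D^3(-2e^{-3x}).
54 e^{- 3 x}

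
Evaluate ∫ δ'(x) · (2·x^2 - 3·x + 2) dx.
3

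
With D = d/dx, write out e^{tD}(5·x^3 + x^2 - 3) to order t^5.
5 t^{3} + t^{2} \left(15 x + 1\right) + t x \left(15 x + 2\right) + 5 x^{3} + x^{2} - 3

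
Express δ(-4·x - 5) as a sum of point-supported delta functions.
\frac{\delta(x + 5/4)}{4}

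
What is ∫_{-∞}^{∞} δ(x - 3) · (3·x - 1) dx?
8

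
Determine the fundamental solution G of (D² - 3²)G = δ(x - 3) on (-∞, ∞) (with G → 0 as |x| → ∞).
-\frac{e^{-3|x - 3|}}{6}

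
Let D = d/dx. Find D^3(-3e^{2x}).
- 24 e^{2 x}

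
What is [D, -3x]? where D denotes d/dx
-3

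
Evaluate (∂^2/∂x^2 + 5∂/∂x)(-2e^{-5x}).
0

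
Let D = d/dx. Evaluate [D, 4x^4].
16 x^{3}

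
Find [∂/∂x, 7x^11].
77 x^{10}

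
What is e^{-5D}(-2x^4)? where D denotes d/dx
- 2 x^{4} + 40 x^{3} - 300 x^{2} + 1000 x - 1250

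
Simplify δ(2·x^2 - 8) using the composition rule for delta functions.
\frac{\delta(x - 2) + \delta(x + 2)}{8}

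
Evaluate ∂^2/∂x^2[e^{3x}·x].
\left(9 x + 6\right) e^{3 x}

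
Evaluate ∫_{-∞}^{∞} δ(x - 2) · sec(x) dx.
\sec{\left(2 \right)}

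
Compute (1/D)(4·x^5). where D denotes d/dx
\frac{2 x^{6}}{3}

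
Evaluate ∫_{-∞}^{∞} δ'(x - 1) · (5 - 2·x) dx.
2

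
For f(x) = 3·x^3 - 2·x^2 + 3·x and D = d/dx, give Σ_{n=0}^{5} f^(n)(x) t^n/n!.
3 t^{3} + t^{2} \left(9 x - 2\right) + t \left(9 x^{2} - 4 x + 3\right) + 3 x^{3} - 2 x^{2} + 3 x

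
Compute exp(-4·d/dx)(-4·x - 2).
14 - 4 x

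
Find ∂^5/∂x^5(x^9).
15120 x^{4}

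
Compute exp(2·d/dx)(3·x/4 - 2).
\frac{3 x}{4} - \frac{1}{2}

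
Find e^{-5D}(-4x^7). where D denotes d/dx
- 4 x^{7} + 140 x^{6} - 2100 x^{5} + 17500 x^{4} - 87500 x^{3} + 262500 x^{2} - 437500 x + 312500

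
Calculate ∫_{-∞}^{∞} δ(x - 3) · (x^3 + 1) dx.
28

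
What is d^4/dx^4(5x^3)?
0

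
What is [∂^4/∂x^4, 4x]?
16\frac{d^{3}}{dx^{3}}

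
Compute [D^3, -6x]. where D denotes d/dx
-18D^{2}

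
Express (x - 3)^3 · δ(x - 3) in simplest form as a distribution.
0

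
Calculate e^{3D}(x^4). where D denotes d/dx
x^{4} + 12 x^{3} + 54 x^{2} + 108 x + 81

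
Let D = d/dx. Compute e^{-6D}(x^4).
x^{4} - 24 x^{3} + 216 x^{2} - 864 x + 1296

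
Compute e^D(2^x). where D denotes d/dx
2^{x + 1}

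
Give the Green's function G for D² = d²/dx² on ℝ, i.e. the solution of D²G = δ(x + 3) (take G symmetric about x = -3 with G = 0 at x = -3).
\frac{|x + 3|}{2}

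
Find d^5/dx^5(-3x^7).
- 7560 x^{2}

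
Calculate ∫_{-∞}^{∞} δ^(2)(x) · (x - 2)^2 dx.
2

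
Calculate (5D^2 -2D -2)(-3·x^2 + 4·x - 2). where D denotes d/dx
6 x^{2} + 4 x - 34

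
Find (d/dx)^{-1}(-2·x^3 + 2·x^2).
- \frac{x^{4}}{2} + \frac{2 x^{3}}{3}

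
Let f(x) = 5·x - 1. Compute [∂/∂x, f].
5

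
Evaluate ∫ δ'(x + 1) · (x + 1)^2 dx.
0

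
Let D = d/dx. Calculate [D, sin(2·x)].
2 \cos{\left(2 x \right)}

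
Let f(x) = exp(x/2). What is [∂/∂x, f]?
\frac{e^{\frac{x}{2}}}{2}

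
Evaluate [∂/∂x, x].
1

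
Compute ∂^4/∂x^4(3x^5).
360 x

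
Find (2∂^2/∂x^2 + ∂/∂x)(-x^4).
4 x^{2} \left(- x - 6\right)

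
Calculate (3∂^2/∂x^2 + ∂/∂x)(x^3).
3 x \left(x + 6\right)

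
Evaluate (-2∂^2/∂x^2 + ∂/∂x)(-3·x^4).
12 x^{2} \left(6 - x\right)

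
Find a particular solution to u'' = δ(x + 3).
\frac{|x + 3|}{2}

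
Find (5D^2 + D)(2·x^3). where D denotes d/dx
6 x \left(x + 10\right)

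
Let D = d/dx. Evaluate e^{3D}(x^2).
x^{2} + 6 x + 9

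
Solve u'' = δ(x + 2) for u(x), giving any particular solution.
\frac{|x + 2|}{2}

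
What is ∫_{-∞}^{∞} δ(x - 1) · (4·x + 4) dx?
8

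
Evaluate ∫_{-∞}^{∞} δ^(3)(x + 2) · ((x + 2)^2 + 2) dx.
0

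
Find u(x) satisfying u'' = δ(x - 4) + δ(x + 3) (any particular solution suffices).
\frac{|x - 4|}{2} + \frac{|x + 3|}{2}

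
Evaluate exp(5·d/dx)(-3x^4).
- 3 x^{4} - 60 x^{3} - 450 x^{2} - 1500 x - 1875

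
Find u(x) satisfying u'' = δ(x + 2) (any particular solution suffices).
\frac{|x + 2|}{2}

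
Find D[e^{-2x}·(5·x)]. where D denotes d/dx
5 \left(1 - 2 x\right) e^{- 2 x}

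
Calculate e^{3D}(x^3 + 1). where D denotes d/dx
x^{3} + 9 x^{2} + 27 x + 28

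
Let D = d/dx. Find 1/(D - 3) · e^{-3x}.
- \frac{e^{- 3 x}}{6}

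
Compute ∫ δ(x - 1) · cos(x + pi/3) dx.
\cos{\left(1 + \frac{\pi}{3} \right)}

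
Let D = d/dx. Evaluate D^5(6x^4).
0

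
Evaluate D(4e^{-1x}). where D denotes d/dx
- 4 e^{- x}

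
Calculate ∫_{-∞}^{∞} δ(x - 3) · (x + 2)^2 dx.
25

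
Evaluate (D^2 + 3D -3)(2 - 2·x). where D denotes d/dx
6 x - 12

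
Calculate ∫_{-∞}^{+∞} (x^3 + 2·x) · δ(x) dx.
0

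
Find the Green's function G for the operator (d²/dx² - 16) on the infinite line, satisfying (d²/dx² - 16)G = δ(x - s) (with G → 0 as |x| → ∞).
-\frac{e^{-4|x-s|}}{8}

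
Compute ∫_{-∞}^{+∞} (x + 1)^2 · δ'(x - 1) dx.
-4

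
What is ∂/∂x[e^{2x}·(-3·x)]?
\left(- 6 x - 3\right) e^{2 x}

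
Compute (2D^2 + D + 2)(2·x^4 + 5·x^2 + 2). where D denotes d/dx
4 x^{4} + 8 x^{3} + 58 x^{2} + 10 x + 24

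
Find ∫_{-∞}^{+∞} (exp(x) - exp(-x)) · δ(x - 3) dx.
2 \sinh{\left(3 \right)}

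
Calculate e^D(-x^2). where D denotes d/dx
- x^{2} - 2 x - 1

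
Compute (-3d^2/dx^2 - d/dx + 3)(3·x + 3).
9 x + 6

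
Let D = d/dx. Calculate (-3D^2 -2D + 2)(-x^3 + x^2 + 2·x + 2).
- 2 x^{3} + 8 x^{2} + 18 x - 6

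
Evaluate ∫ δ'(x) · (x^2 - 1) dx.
0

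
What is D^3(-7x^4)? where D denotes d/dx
- 168 x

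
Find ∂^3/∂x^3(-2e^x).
- 2 e^{x}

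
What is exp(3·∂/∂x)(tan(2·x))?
\tan{\left(2 x + 6 \right)}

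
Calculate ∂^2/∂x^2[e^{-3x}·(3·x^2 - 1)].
3 \left(9 x^{2} - 12 x - 1\right) e^{- 3 x}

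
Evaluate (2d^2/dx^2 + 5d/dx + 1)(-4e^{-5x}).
- 104 e^{- 5 x}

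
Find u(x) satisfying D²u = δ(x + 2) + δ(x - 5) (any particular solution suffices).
\frac{|x + 2|}{2} + \frac{|x - 5|}{2}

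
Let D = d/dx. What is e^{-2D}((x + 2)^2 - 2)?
x^{2} - 2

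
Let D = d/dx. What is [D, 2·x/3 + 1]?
\frac{2}{3}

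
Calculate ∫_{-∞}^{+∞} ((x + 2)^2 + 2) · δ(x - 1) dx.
11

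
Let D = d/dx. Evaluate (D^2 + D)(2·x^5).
10 x^{3} \left(x + 4\right)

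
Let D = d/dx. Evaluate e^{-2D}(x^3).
x^{3} - 6 x^{2} + 12 x - 8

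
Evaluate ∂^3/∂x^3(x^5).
60 x^{2}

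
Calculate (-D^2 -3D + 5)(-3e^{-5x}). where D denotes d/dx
15 e^{- 5 x}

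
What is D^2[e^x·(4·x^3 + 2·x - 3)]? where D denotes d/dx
\left(4 x^{3} + 24 x^{2} + 26 x + 1\right) e^{x}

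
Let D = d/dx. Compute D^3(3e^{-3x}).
- 81 e^{- 3 x}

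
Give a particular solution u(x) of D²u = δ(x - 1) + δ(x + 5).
\frac{|x - 1|}{2} + \frac{|x + 5|}{2}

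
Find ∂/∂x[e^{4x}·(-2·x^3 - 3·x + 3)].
\left(- 8 x^{3} - 6 x^{2} - 12 x + 9\right) e^{4 x}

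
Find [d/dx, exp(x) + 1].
e^{x}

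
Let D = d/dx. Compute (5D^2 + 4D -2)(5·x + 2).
16 - 10 x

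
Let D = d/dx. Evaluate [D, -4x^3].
- 12 x^{2}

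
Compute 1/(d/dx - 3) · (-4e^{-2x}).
\frac{4 e^{- 2 x}}{5}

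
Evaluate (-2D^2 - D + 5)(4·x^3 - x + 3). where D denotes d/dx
20 x^{3} - 12 x^{2} - 53 x + 16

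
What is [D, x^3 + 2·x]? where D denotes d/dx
3 x^{2} + 2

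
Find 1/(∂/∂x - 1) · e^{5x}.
\frac{e^{5 x}}{4}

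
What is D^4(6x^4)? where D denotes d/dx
144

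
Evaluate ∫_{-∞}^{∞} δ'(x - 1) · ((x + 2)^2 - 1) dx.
-6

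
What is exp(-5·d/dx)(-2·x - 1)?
9 - 2 x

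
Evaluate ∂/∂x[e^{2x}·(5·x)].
\left(10 x + 5\right) e^{2 x}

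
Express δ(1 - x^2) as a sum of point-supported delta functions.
\frac{\delta(x - 1) + \delta(x + 1)}{2}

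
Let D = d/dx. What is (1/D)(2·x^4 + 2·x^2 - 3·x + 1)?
\frac{2 x^{5}}{5} + \frac{2 x^{3}}{3} - \frac{3 x^{2}}{2} + x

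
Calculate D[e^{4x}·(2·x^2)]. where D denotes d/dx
4 x \left(2 x + 1\right) e^{4 x}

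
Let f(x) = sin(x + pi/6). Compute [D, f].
\cos{\left(x + \frac{\pi}{6} \right)}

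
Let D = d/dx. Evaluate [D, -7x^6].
- 42 x^{5}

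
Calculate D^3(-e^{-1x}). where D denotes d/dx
e^{- x}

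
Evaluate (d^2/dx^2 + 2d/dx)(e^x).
3 e^{x}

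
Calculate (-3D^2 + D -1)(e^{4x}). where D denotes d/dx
- 45 e^{4 x}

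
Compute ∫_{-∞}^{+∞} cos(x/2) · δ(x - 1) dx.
\cos{\left(\frac{1}{2} \right)}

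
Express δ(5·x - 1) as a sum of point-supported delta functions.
\frac{\delta(x - 1/5)}{5}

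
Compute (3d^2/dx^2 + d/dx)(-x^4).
4 x^{2} \left(- x - 9\right)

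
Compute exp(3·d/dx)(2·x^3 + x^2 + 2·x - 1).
2 x^{3} + 19 x^{2} + 62 x + 68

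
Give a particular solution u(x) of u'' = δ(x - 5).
\frac{|x - 5|}{2}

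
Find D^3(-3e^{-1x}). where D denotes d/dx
3 e^{- x}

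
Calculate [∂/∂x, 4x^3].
12 x^{2}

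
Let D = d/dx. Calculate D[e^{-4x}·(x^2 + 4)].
2 \left(- 2 x^{2} + x - 8\right) e^{- 4 x}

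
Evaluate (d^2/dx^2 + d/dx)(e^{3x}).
12 e^{3 x}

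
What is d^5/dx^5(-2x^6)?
- 1440 x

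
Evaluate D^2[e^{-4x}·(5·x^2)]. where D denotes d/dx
10 \left(8 x^{2} - 8 x + 1\right) e^{- 4 x}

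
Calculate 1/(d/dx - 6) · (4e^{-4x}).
- \frac{2 e^{- 4 x}}{5}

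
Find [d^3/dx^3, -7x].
-21\frac{d^{2}}{dx^{2}}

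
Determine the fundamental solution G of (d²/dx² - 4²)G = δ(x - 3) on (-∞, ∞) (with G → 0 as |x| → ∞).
-\frac{e^{-4|x - 3|}}{8}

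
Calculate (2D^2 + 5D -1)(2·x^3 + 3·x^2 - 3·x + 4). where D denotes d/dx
- 2 x^{3} + 27 x^{2} + 57 x - 7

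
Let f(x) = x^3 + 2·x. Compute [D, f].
3 x^{2} + 2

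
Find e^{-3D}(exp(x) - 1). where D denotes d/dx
e^{x - 3} - 1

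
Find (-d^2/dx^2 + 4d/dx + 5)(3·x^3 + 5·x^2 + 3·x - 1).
15 x^{3} + 61 x^{2} + 37 x - 3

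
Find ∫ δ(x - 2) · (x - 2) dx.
0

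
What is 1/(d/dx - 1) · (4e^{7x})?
\frac{2 e^{7 x}}{3}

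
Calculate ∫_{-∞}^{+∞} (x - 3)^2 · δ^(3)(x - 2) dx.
0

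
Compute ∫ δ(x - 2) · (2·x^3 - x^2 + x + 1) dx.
15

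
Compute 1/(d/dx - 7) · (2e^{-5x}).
- \frac{e^{- 5 x}}{6}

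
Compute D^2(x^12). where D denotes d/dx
132 x^{10}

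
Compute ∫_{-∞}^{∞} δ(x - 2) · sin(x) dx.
\sin{\left(2 \right)}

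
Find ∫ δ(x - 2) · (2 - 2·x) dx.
-2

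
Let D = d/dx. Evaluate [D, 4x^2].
8 x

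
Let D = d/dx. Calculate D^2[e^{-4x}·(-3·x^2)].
6 \left(- 8 x^{2} + 8 x - 1\right) e^{- 4 x}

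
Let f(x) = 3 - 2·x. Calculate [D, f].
-2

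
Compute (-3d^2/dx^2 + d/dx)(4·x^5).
20 x^{3} \left(x - 12\right)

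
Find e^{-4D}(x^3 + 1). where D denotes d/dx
x^{3} - 12 x^{2} + 48 x - 63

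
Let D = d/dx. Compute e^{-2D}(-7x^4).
- 7 x^{4} + 56 x^{3} - 168 x^{2} + 224 x - 112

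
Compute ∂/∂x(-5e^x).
- 5 e^{x}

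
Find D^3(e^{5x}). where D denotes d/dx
125 e^{5 x}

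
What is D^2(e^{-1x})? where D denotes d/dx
e^{- x}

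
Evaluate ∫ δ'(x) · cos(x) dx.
0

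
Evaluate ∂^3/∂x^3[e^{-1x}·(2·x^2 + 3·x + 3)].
\left(- 2 x^{2} + 9 x - 6\right) e^{- x}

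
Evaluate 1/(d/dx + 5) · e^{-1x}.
\frac{e^{- x}}{4}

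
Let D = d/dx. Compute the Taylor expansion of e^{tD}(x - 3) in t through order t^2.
t + x - 3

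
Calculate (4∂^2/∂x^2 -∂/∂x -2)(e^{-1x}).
3 e^{- x}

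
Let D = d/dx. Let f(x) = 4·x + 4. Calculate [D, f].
4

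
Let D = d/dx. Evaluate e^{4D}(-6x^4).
- 6 x^{4} - 96 x^{3} - 576 x^{2} - 1536 x - 1536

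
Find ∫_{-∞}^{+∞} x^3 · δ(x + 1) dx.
-1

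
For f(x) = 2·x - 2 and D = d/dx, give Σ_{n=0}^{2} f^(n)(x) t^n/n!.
2 t + 2 x - 2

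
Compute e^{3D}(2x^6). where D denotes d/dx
2 x^{6} + 36 x^{5} + 270 x^{4} + 1080 x^{3} + 2430 x^{2} + 2916 x + 1458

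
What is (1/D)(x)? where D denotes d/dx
\frac{x^{2}}{2}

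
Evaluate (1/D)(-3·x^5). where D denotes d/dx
- \frac{x^{6}}{2}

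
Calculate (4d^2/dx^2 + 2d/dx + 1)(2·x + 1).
2 x + 5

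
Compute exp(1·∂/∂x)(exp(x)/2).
\frac{e^{x + 1}}{2}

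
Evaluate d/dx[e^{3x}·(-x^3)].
3 x^{2} \left(- x - 1\right) e^{3 x}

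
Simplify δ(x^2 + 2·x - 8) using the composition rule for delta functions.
\frac{\delta(x - 2) + \delta(x + 4)}{6}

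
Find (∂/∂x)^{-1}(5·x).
\frac{5 x^{2}}{2}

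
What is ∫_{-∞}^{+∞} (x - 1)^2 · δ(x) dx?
1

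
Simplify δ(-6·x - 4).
\frac{\delta(x + 2/3)}{6}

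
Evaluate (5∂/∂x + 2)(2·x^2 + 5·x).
4 x^{2} + 30 x + 25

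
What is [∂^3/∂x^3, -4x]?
-12\frac{d^{2}}{dx^{2}}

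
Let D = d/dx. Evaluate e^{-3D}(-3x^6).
- 3 x^{6} + 54 x^{5} - 405 x^{4} + 1620 x^{3} - 3645 x^{2} + 4374 x - 2187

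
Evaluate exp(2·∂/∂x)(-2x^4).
- 2 x^{4} - 16 x^{3} - 48 x^{2} - 64 x - 32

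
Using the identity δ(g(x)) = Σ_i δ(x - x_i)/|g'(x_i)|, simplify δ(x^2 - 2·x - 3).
\frac{\delta(x - 3) + \delta(x + 1)}{4}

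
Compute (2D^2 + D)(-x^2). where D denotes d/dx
- 2 x - 4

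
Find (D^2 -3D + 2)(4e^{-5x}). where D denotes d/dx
168 e^{- 5 x}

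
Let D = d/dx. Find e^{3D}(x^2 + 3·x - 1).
x^{2} + 9 x + 17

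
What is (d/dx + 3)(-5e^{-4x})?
5 e^{- 4 x}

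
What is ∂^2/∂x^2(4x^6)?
120 x^{4}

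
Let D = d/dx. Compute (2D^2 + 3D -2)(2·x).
6 - 4 x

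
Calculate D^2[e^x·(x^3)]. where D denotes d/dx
x \left(x^{2} + 6 x + 6\right) e^{x}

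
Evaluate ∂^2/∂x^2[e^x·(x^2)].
\left(x^{2} + 4 x + 2\right) e^{x}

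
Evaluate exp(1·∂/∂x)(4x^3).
4 x^{3} + 12 x^{2} + 12 x + 4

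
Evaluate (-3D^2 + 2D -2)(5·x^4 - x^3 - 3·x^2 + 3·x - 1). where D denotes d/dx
- 10 x^{4} + 42 x^{3} - 180 x^{2} + 26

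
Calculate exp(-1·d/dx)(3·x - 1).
3 x - 4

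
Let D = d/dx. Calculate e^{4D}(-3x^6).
- 3 x^{6} - 72 x^{5} - 720 x^{4} - 3840 x^{3} - 11520 x^{2} - 18432 x - 12288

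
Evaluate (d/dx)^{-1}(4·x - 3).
2 x^{2} - 3 x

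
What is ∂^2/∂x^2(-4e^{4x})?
- 64 e^{4 x}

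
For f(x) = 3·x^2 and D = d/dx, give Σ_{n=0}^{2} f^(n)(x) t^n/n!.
3 t^{2} + 6 t x + 3 x^{2}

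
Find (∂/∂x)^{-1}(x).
\frac{x^{2}}{2}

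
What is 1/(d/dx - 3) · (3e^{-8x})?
- \frac{3 e^{- 8 x}}{11}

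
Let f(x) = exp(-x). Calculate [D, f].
- e^{- x}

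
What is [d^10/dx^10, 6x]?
60\frac{d^{9}}{dx^{9}}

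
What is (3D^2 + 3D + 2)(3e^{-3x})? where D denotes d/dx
60 e^{- 3 x}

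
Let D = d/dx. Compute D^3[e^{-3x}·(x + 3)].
27 \left(- x - 2\right) e^{- 3 x}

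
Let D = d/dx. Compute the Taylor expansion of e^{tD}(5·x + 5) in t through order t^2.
5 t + 5 x + 5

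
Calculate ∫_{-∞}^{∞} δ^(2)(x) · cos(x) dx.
-1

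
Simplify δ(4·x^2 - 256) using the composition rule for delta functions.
\frac{\delta(x - 8) + \delta(x + 8)}{64}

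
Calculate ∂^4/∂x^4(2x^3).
0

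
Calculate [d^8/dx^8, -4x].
-32\frac{d^{7}}{dx^{7}}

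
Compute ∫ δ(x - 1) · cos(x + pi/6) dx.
\cos{\left(\frac{\pi}{6} + 1 \right)}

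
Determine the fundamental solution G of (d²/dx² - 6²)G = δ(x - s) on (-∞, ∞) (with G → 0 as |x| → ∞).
-\frac{e^{-6|x-s|}}{12}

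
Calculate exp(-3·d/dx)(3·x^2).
3 x^{2} - 18 x + 27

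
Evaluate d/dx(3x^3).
9 x^{2}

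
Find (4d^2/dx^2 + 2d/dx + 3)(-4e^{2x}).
- 92 e^{2 x}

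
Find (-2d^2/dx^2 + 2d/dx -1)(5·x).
10 - 5 x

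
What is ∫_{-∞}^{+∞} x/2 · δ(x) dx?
0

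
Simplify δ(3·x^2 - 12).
\frac{\delta(x - 2) + \delta(x + 2)}{12}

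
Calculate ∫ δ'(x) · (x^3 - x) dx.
1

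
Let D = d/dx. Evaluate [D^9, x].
9D^{8}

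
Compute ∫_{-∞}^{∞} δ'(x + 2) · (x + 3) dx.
-1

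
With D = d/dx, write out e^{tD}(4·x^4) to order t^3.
4 x \left(4 t^{3} + 6 t^{2} x + 4 t x^{2} + x^{3}\right)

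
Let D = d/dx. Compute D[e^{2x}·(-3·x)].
\left(- 6 x - 3\right) e^{2 x}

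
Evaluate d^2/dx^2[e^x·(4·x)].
4 \left(x + 2\right) e^{x}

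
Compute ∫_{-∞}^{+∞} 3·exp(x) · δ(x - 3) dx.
3 e^{3}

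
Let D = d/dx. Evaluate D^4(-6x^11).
- 47520 x^{7}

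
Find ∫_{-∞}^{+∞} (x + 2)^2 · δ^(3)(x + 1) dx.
0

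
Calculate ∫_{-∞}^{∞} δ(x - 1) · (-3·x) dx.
-3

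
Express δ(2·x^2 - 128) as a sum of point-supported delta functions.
\frac{\delta(x - 8) + \delta(x + 8)}{32}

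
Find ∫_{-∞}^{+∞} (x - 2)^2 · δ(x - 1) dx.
1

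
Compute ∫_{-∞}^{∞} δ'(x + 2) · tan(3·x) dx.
- \frac{3}{\cos^{2}{\left(6 \right)}}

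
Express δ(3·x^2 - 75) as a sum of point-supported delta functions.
\frac{\delta(x - 5) + \delta(x + 5)}{30}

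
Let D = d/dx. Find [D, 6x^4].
24 x^{3}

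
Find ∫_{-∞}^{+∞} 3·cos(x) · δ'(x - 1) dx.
3 \sin{\left(1 \right)}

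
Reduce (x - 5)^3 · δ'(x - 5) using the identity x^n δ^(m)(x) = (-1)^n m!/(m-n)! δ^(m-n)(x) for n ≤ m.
0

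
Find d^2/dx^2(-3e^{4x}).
- 48 e^{4 x}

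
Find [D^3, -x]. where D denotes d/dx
-3D^{2}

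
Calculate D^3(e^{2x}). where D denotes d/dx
8 e^{2 x}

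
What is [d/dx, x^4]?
4 x^{3}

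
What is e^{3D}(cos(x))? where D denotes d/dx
\cos{\left(x + 3 \right)}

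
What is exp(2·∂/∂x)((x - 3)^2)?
x^{2} - 2 x + 1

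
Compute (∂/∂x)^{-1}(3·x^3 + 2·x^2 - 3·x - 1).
\frac{3 x^{4}}{4} + \frac{2 x^{3}}{3} - \frac{3 x^{2}}{2} - x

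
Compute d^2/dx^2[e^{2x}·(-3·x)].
12 \left(- x - 1\right) e^{2 x}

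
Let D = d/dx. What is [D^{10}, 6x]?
60D^{9}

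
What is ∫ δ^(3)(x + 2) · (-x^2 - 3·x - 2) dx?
0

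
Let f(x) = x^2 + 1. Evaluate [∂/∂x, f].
2 x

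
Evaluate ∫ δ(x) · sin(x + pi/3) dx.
\frac{\sqrt{3}}{2}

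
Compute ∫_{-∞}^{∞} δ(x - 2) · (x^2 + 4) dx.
8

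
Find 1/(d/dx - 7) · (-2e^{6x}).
2 e^{6 x}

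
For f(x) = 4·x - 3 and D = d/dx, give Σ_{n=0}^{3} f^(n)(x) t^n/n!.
4 t + 4 x - 3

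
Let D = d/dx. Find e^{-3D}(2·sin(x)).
2 \sin{\left(x - 3 \right)}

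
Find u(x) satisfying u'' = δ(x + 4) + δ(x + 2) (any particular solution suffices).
\frac{|x + 4|}{2} + \frac{|x + 2|}{2}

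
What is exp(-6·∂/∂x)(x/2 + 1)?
\frac{x}{2} - 2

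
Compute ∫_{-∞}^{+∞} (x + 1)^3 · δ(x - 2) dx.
27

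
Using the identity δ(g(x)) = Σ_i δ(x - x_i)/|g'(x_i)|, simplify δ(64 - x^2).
\frac{\delta(x - 8) + \delta(x + 8)}{16}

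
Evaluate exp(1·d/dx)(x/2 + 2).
\frac{x}{2} + \frac{5}{2}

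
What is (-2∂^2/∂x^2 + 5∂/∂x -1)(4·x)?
20 - 4 x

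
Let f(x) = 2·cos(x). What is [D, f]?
- 2 \sin{\left(x \right)}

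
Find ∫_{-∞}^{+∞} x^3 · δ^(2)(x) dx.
0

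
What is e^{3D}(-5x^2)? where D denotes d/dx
- 5 x^{2} - 30 x - 45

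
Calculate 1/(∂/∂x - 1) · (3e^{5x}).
\frac{3 e^{5 x}}{4}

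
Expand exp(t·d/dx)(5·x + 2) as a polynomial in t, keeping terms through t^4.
5 t + 5 x + 2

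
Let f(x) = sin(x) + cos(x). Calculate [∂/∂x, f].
- \sin{\left(x \right)} + \cos{\left(x \right)}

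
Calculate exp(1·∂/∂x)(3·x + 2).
3 x + 5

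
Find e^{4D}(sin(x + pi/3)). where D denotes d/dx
\sin{\left(x + \frac{\pi}{3} + 4 \right)}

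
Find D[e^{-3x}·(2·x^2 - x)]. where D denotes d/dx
\left(- 6 x^{2} + 7 x - 1\right) e^{- 3 x}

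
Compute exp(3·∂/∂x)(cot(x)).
\cot{\left(x + 3 \right)}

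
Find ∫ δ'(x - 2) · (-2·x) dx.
2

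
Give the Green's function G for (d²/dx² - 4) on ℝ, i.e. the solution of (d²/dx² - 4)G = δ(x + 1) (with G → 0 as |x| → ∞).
-\frac{e^{-2|x + 1|}}{4}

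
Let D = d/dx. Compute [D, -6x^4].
- 24 x^{3}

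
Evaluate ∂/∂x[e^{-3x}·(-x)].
\left(3 x - 1\right) e^{- 3 x}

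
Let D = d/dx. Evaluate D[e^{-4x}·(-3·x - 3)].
3 \left(4 x + 3\right) e^{- 4 x}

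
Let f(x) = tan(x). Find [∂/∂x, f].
\frac{1}{\cos^{2}{\left(x \right)}}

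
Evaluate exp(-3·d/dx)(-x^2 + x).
- x^{2} + 7 x - 12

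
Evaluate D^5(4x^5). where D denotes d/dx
480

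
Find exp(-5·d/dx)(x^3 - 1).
x^{3} - 15 x^{2} + 75 x - 126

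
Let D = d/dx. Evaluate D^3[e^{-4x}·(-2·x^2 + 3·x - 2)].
64 \left(2 x^{2} - 6 x + 5\right) e^{- 4 x}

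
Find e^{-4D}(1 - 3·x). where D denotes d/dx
13 - 3 x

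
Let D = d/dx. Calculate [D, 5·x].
5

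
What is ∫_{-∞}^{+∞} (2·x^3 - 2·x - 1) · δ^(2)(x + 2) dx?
-24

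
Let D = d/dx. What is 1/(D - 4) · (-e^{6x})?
- \frac{e^{6 x}}{2}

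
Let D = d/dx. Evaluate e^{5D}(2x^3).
2 x^{3} + 30 x^{2} + 150 x + 250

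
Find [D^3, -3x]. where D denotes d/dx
-9D^{2}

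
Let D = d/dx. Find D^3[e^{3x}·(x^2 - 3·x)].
\left(27 x^{2} - 27 x - 63\right) e^{3 x}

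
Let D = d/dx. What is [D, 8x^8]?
64 x^{7}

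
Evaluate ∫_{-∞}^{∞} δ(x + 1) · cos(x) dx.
\cos{\left(1 \right)}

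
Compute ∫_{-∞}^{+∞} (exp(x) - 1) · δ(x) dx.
0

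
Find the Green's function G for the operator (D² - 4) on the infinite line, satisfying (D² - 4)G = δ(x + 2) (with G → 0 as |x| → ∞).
-\frac{e^{-2|x + 2|}}{4}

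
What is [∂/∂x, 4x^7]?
28 x^{6}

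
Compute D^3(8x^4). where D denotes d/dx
192 x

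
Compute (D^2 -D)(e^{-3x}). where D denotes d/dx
12 e^{- 3 x}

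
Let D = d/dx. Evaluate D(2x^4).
8 x^{3}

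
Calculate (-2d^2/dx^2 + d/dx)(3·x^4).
12 x^{2} \left(x - 6\right)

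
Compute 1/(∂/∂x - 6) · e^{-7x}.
- \frac{e^{- 7 x}}{13}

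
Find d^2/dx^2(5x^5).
100 x^{3}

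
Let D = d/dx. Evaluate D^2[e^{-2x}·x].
4 \left(x - 1\right) e^{- 2 x}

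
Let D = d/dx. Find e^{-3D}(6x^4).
6 x^{4} - 72 x^{3} + 324 x^{2} - 648 x + 486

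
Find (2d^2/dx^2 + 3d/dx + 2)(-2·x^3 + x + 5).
- 4 x^{3} - 18 x^{2} - 22 x + 13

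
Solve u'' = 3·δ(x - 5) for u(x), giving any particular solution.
\frac{3|x - 5|}{2}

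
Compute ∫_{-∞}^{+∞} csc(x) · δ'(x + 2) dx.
\cot{\left(2 \right)} \csc{\left(2 \right)}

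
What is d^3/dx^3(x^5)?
60 x^{2}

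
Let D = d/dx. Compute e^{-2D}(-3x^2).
- 3 x^{2} + 12 x - 12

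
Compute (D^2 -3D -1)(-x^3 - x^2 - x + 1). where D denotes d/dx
x \left(x^{2} + 10 x + 1\right)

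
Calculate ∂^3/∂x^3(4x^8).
1344 x^{5}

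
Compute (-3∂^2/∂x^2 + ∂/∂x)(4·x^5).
20 x^{3} \left(x - 12\right)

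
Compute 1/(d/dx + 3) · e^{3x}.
\frac{e^{3 x}}{6}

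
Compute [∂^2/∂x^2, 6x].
12\frac{d}{dx}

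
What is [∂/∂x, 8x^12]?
96 x^{11}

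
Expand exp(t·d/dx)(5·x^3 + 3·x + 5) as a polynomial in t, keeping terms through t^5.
5 t^{3} + 15 t^{2} x + 3 t \left(5 x^{2} + 1\right) + 5 x^{3} + 3 x + 5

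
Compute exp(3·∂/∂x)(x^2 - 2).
x^{2} + 6 x + 7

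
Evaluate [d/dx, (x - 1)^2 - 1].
2 x - 2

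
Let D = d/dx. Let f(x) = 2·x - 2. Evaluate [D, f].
2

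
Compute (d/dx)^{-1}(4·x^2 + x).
\frac{4 x^{3}}{3} + \frac{x^{2}}{2}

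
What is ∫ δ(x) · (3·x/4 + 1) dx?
1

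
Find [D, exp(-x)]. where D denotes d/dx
- e^{- x}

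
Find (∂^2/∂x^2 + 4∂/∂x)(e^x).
5 e^{x}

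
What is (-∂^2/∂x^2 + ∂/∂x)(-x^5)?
5 x^{3} \left(4 - x\right)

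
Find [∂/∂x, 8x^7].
56 x^{6}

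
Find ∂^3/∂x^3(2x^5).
120 x^{2}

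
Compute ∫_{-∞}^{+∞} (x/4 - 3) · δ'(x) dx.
- \frac{1}{4}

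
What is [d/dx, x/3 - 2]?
\frac{1}{3}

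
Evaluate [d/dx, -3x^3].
- 9 x^{2}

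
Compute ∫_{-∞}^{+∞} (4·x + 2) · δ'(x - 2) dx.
-4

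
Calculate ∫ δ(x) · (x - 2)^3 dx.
-8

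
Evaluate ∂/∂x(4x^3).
12 x^{2}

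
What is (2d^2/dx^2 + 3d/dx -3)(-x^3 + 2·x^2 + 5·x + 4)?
3 x^{3} - 15 x^{2} - 15 x + 11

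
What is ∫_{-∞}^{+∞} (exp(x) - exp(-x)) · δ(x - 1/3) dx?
2 \sinh{\left(\frac{1}{3} \right)}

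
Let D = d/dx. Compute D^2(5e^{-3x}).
45 e^{- 3 x}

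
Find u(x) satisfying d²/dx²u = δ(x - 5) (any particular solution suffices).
\frac{|x - 5|}{2}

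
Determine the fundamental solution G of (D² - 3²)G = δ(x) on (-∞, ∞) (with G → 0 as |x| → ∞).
-\frac{e^{-3|x|}}{6}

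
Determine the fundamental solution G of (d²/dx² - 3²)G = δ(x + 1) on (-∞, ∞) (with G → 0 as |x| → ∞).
-\frac{e^{-3|x + 1|}}{6}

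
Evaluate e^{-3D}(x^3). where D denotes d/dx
x^{3} - 9 x^{2} + 27 x - 27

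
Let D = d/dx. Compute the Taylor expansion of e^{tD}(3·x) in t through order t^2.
3 t + 3 x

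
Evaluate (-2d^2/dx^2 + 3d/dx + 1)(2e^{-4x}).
- 86 e^{- 4 x}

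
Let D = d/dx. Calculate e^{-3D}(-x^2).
- x^{2} + 6 x - 9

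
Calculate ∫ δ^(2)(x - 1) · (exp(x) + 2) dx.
e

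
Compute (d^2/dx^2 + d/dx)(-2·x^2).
- 4 x - 4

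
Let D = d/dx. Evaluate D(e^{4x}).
4 e^{4 x}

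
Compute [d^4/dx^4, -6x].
-24\frac{d^{3}}{dx^{3}}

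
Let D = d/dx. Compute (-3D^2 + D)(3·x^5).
15 x^{3} \left(x - 12\right)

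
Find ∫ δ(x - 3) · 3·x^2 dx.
27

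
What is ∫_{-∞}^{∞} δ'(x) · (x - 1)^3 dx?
-3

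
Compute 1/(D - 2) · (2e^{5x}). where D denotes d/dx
\frac{2 e^{5 x}}{3}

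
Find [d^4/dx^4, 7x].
28\frac{d^{3}}{dx^{3}}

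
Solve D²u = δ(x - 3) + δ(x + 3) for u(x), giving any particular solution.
\frac{|x - 3|}{2} + \frac{|x + 3|}{2}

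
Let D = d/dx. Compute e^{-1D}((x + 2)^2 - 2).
x^{2} + 2 x - 1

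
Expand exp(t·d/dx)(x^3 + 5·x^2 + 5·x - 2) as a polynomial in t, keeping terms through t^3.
t^{3} + t^{2} \left(3 x + 5\right) + t \left(3 x^{2} + 10 x + 5\right) + x^{3} + 5 x^{2} + 5 x - 2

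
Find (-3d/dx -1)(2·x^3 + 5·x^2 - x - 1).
- 2 x^{3} - 23 x^{2} - 29 x + 4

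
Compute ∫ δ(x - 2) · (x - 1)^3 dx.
1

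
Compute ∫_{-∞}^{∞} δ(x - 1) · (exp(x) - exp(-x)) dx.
2 \sinh{\left(1 \right)}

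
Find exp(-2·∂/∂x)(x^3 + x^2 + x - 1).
x^{3} - 5 x^{2} + 9 x - 7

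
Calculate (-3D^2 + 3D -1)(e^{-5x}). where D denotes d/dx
- 91 e^{- 5 x}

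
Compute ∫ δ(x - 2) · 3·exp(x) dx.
3 e^{2}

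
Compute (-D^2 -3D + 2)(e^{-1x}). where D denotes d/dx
4 e^{- x}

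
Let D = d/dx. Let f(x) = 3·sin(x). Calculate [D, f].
3 \cos{\left(x \right)}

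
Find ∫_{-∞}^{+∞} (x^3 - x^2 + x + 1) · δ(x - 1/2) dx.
\frac{11}{8}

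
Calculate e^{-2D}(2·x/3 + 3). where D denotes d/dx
\frac{2 x}{3} + \frac{5}{3}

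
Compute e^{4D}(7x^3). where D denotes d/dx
7 x^{3} + 84 x^{2} + 336 x + 448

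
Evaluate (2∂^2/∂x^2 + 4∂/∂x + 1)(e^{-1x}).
- e^{- x}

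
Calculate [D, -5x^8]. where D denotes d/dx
- 40 x^{7}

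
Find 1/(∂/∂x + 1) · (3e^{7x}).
\frac{3 e^{7 x}}{8}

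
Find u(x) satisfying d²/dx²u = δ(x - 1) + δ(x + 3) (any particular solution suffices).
\frac{|x - 1|}{2} + \frac{|x + 3|}{2}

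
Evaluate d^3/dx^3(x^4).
24 x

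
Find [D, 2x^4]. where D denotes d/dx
8 x^{3}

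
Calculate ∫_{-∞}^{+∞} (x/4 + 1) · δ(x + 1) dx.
\frac{3}{4}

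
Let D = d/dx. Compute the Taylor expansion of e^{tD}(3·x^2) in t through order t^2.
3 t^{2} + 6 t x + 3 x^{2}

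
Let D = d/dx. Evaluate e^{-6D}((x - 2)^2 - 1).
x^{2} - 16 x + 63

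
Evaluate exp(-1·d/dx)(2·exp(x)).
2 e^{x - 1}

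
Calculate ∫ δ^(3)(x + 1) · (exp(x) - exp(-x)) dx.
- 2 \cosh{\left(1 \right)}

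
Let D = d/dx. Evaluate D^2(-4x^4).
- 48 x^{2}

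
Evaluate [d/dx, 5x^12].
60 x^{11}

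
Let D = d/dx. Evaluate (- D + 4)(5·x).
20 x - 5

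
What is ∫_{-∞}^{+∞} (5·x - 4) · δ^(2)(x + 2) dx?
0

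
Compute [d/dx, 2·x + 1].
2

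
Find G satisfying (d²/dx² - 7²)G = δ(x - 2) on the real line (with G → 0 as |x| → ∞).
-\frac{e^{-7|x - 2|}}{14}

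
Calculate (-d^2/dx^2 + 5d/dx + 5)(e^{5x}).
5 e^{5 x}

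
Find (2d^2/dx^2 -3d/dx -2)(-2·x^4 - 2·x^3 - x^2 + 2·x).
4 x^{4} + 28 x^{3} - 28 x^{2} - 22 x - 10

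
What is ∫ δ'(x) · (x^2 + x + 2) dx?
-1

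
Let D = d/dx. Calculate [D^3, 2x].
6D^{2}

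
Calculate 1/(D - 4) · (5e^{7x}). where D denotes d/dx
\frac{5 e^{7 x}}{3}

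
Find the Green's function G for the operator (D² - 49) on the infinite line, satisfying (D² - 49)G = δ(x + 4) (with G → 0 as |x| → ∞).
-\frac{e^{-7|x + 4|}}{14}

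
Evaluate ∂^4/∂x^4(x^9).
3024 x^{5}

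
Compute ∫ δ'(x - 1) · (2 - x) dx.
1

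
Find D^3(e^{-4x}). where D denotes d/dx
- 64 e^{- 4 x}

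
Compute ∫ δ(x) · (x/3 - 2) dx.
-2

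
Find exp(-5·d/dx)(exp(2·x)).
e^{2 x - 10}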